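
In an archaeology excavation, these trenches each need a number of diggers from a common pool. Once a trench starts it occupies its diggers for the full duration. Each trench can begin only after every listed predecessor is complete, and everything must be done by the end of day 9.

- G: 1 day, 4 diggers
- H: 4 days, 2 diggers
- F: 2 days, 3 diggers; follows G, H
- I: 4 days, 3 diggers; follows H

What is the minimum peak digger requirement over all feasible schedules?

Schedule G@1, H@1, F@5, I@5: d1:6  d2:2  d3:2  d4:2  d5:6  d6:6  d7:3  d8:3  d9:0 — peak 6.

6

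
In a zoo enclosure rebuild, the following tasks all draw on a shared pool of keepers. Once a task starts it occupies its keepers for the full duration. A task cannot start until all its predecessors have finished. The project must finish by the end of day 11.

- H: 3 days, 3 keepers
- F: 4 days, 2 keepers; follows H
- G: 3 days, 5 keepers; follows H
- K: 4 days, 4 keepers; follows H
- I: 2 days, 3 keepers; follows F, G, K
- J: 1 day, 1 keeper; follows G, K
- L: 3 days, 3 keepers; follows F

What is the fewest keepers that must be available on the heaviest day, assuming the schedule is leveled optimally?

Schedule H@1, F@4, G@4, K@4, I@8, J@8, L@8: d1:3  d2:3  d3:3  d4:11  d5:11  d6:11  d7:6  d8:7  d9:6  d10:3  d11:0 — peak 11.

11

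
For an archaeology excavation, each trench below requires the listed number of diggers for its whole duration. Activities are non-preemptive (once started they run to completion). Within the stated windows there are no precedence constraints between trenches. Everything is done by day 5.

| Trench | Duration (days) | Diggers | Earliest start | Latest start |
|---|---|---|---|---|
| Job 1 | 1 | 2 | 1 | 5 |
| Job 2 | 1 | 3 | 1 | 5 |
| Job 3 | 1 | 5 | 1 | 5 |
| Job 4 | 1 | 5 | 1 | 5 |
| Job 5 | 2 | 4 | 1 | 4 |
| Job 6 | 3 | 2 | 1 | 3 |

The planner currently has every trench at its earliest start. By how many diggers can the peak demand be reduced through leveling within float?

Early-start peak: d1:21  d2:6  d3:2  d4:0  d5:0 ⇒ 21.
Leveled (Job 1@1, Job 2@1, Job 3@2, Job 4@3, Job 5@4, Job 6@1): d1:7  d2:7  d3:7  d4:4  d5:4 ⇒ 7.
Reduction 21 − 7 = 14.

14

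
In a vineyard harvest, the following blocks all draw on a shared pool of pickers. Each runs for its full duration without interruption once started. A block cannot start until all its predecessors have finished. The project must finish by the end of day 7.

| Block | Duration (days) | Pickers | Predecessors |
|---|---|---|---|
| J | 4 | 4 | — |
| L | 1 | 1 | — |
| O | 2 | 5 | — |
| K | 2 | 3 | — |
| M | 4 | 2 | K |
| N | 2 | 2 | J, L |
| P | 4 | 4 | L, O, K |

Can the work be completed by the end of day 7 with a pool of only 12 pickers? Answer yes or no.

yes

Schedule J@1, L@1, O@1, K@2, M@4, N@5, P@4: d1:10  d2:12  d3:7  d4:10  d5:8  d6:8  d7:6 — peak 12 ≤ 12.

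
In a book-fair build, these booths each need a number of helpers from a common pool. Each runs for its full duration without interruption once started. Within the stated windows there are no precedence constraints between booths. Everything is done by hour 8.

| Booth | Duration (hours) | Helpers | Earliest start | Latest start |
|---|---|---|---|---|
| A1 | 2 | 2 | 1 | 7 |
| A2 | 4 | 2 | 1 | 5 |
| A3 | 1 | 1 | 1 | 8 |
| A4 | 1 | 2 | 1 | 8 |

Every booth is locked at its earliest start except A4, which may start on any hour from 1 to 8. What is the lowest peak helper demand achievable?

A4@1: h1:7  h2:4  h3:2  h4:2  h5:0  h6:0  h7:0  h8:0 → peak 7
A4@2: h1:5  h2:6  h3:2  h4:2  h5:0  h6:0  h7:0  h8:0 → peak 6
A4@3: h1:5  h2:4  h3:4  h4:2  h5:0  h6:0  h7:0  h8:0 → peak 5
A4@4: h1:5  h2:4  h3:2  h4:4  h5:0  h6:0  h7:0  h8:0 → peak 5
A4@5: h1:5  h2:4  h3:2  h4:2  h5:2  h6:0  h7:0  h8:0 → peak 5
A4@6: h1:5  h2:4  h3:2  h4:2  h5:0  h6:2  h7:0  h8:0 → peak 5
A4@7: h1:5  h2:4  h3:2  h4:2  h5:0  h6:0  h7:2  h8:0 → peak 5
A4@8: h1:5  h2:4  h3:2  h4:2  h5:0  h6:0  h7:0  h8:2 → peak 5
Best is A4@3, peak 5.

5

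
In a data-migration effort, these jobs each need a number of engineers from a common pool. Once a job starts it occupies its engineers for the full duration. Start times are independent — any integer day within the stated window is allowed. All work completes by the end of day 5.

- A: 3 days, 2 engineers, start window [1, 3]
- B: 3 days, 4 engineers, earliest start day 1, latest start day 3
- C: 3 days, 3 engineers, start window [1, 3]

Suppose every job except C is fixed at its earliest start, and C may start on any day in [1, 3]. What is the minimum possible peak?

9

C@1: d1:9  d2:9  d3:9  d4:0  d5:0 → peak 9
C@2: d1:6  d2:9  d3:9  d4:3  d5:0 → peak 9
C@3: d1:6  d2:6  d3:9  d4:3  d5:3 → peak 9
Best is C@1, peak 9.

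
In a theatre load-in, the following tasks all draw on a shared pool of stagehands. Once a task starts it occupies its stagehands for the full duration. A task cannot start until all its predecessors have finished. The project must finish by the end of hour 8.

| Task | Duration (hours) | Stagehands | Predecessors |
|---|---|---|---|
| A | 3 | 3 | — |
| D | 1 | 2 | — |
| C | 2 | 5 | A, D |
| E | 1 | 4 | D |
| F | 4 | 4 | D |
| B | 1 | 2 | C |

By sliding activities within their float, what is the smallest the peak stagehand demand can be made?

Early-start (A@1, D@1, C@4, E@2, F@2, B@6) gives peak 11: h1:5  h2:11  h3:7  h4:9  h5:9  h6:2  h7:0  h8:0.
Shift C→6, E→8, B→8.
Schedule A@1, D@1, C@6, E@8, F@2, B@8: h1:5  h2:7  h3:7  h4:4  h5:4  h6:5  h7:5  h8:6 — peak 7.

7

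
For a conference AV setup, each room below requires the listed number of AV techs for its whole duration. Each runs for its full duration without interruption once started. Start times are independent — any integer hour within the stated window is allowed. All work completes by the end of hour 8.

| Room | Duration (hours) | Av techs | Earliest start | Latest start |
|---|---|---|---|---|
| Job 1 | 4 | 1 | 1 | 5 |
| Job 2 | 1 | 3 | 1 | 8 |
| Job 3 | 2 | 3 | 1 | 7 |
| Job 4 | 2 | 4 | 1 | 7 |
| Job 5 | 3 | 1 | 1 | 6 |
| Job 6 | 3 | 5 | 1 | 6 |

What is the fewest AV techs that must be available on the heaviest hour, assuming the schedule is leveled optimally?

Early-start (Job 1@1, Job 2@1, Job 3@1, Job 4@1, Job 5@1, Job 6@1) gives peak 17: h1:17  h2:14  h3:7  h4:1  h5:0  h6:0  h7:0  h8:0.
Shift Job 3→2, Job 4→4, Job 6→6.
Schedule Job 1@1, Job 2@1, Job 3@2, Job 4@4, Job 5@1, Job 6@6: h1:5  h2:5  h3:5  h4:5  h5:4  h6:5  h7:5  h8:5 — peak 5.
Total AV tech-hours = 39 over 8 hours ⇒ peak ≥ ⌈39/8⌉ = 5, so 5 is optimal.

5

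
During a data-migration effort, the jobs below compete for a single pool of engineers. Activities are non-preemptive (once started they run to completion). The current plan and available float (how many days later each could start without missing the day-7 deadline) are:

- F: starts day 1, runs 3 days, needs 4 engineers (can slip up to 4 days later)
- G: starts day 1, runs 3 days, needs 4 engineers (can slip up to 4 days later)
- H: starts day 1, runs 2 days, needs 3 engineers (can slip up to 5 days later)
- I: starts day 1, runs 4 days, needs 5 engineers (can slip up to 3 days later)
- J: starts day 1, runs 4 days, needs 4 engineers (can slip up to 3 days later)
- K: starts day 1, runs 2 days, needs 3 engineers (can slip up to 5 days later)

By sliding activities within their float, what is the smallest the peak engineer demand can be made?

12

Early-start (F@1, G@1, H@1, I@1, J@1, K@1) gives peak 23: d1:23  d2:23  d3:17  d4:9  d5:0  d6:0  d7:0.
Shift I→4, J→3, K→4.
Schedule F@1, G@1, H@1, I@4, J@3, K@4: d1:11  d2:11  d3:12  d4:12  d5:12  d6:9  d7:5 — peak 12.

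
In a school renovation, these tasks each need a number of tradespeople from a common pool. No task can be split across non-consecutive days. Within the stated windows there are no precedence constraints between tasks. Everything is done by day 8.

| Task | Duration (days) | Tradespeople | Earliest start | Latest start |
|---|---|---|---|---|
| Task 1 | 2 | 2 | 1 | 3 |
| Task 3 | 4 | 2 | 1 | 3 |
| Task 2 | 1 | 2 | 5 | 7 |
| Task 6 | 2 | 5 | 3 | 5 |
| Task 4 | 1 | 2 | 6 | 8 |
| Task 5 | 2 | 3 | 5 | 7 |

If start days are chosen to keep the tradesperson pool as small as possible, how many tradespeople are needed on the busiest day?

5

Early-start (Task 1@1, Task 3@1, Task 2@5, Task 6@3, Task 4@6, Task 5@5) gives peak 7: d1:4  d2:4  d3:7  d4:7  d5:5  d6:5  d7:0  d8:0.
Shift Task 2→7, Task 6→5, Task 4→8, Task 5→7.
Schedule Task 1@1, Task 3@1, Task 2@7, Task 6@5, Task 4@8, Task 5@7: d1:4  d2:4  d3:2  d4:2  d5:5  d6:5  d7:5  d8:5 — peak 5.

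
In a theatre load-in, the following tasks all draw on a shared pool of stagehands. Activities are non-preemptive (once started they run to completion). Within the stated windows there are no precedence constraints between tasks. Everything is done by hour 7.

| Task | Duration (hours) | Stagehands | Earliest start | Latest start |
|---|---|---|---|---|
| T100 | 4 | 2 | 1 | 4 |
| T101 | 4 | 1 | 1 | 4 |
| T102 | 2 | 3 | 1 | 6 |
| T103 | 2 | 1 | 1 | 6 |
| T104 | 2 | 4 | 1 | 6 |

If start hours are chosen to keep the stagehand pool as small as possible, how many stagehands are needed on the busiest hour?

5

Early-start (T100@1, T101@1, T102@1, T103@1, T104@1) gives peak 11: h1:11  h2:11  h3:3  h4:3  h5:0  h6:0  h7:0.
Shift T101→3, T103→3, T104→5.
Schedule T100@1, T101@3, T102@1, T103@3, T104@5: h1:5  h2:5  h3:4  h4:4  h5:5  h6:5  h7:0 — peak 5.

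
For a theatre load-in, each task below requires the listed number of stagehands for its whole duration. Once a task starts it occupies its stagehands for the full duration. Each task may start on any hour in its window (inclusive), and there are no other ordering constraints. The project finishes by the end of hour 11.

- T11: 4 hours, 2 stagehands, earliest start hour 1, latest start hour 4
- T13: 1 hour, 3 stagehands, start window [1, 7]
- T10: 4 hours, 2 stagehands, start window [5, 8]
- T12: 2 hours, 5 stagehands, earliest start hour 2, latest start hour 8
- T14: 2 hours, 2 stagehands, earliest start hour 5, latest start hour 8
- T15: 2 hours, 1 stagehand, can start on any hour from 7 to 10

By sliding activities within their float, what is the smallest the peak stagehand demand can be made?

5

Early-start (T11@1, T13@1, T10@5, T12@2, T14@5, T15@7) gives peak 7: h1:5  h2:7  h3:7  h4:2  h5:4  h6:4  h7:3  h8:3  h9:0  h10:0  h11:0.
Shift T10→7, T12→5, T14→7.
Schedule T11@1, T13@1, T10@7, T12@5, T14@7, T15@7: h1:5  h2:2  h3:2  h4:2  h5:5  h6:5  h7:5  h8:5  h9:2  h10:2  h11:0 — peak 5.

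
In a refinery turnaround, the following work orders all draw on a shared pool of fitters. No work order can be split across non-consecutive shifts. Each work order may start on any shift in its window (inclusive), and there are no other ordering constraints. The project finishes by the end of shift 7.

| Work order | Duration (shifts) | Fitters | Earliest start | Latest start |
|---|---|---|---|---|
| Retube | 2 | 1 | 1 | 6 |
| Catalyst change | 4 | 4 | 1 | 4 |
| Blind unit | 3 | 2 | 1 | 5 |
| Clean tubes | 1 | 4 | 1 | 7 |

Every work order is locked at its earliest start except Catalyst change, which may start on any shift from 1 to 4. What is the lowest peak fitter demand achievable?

Catalyst change@1: s1:11  s2:7  s3:6  s4:4  s5:0  s6:0  s7:0 → peak 11
Catalyst change@2: s1:7  s2:7  s3:6  s4:4  s5:4  s6:0  s7:0 → peak 7
Catalyst change@3: s1:7  s2:3  s3:6  s4:4  s5:4  s6:4  s7:0 → peak 7
Catalyst change@4: s1:7  s2:3  s3:2  s4:4  s5:4  s6:4  s7:4 → peak 7
Best is Catalyst change@2, peak 7.

7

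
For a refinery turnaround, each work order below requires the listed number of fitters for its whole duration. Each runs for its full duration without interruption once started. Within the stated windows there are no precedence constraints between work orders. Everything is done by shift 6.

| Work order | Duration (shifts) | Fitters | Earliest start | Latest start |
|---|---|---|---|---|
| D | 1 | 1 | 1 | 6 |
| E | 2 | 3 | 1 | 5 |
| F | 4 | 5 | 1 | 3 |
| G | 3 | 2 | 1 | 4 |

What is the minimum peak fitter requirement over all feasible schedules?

Early-start (D@1, E@1, F@1, G@1) gives peak 11: s1:11  s2:10  s3:7  s4:5  s5:0  s6:0.
Shift F→3.
Schedule D@1, E@1, F@3, G@1: s1:6  s2:5  s3:7  s4:5  s5:5  s6:5 — peak 7.

7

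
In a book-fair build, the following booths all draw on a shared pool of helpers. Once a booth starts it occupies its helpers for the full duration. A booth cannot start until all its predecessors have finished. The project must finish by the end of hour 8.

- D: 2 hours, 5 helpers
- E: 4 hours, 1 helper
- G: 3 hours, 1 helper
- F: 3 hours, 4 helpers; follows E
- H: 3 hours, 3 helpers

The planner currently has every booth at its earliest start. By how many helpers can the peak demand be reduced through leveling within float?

Early-start peak: h1:10  h2:10  h3:5  h4:1  h5:4  h6:4  h7:4  h8:0 ⇒ 10.
Leveled (D@1, E@1, G@3, F@6, H@3): h1:6  h2:6  h3:5  h4:5  h5:4  h6:4  h7:4  h8:4 ⇒ 6.
Reduction 10 − 6 = 4.

4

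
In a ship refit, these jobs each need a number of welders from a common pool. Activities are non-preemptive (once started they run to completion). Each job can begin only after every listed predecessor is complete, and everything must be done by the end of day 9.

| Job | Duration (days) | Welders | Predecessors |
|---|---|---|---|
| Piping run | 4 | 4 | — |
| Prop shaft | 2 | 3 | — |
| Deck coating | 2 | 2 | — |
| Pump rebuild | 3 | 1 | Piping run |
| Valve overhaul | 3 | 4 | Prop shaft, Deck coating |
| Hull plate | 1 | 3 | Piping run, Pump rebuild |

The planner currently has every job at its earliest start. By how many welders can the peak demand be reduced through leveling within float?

2

Early-start peak: d1:9  d2:9  d3:8  d4:8  d5:5  d6:1  d7:1  d8:3  d9:0 ⇒ 9.
Leveled (Piping run@1, Prop shaft@1, Deck coating@3, Pump rebuild@5, Valve overhaul@5, Hull plate@8): d1:7  d2:7  d3:6  d4:6  d5:5  d6:5  d7:5  d8:3  d9:0 ⇒ 7.
Reduction 9 − 7 = 2.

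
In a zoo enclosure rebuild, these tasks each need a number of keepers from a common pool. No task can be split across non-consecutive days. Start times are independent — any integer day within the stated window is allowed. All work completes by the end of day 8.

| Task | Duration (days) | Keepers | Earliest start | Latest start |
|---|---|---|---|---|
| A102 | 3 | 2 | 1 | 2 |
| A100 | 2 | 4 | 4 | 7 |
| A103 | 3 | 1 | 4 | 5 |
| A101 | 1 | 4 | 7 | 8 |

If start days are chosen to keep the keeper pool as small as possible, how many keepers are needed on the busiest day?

5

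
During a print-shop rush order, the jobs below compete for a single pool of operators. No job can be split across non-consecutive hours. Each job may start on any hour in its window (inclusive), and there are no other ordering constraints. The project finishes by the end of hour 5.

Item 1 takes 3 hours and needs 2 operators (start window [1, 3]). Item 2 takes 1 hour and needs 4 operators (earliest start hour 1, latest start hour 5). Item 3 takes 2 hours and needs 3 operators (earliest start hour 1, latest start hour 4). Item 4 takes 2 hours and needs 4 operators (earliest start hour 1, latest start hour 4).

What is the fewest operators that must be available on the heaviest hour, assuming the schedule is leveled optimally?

Early-start (Item 1@1, Item 2@1, Item 3@1, Item 4@1) gives peak 13: h1:13  h2:9  h3:2  h4:0  h5:0.
Shift Item 3→2, Item 4→4.
Schedule Item 1@1, Item 2@1, Item 3@2, Item 4@4: h1:6  h2:5  h3:5  h4:4  h5:4 — peak 6.

6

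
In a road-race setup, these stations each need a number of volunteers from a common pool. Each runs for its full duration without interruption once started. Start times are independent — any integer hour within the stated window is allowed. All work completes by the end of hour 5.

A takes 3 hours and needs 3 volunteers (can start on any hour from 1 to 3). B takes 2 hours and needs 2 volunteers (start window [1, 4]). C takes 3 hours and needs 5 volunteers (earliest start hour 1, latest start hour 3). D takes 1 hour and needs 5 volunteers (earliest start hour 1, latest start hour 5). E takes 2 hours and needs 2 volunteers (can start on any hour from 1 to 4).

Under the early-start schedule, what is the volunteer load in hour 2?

12

At early start, hour 2 has: A, B, C, E.
Demand: 3 + 2 + 5 + 2 = 12.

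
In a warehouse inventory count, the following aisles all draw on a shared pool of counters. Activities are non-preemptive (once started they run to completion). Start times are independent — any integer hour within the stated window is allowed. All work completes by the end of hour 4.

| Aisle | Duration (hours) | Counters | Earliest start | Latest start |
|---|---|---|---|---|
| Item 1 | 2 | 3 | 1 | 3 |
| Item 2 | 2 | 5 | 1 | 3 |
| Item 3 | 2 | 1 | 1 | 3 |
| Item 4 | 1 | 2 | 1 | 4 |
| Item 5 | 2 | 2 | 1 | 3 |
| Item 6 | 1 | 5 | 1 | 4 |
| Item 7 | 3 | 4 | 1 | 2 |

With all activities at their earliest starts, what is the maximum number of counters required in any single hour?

22

Early-start schedule: Item 1@1, Item 2@1, Item 3@1, Item 4@1, Item 5@1, Item 6@1, Item 7@1.
Load per hour: hour 1: 22, hour 2: 15, hour 3: 4, hour 4: 0.
Peak is 22.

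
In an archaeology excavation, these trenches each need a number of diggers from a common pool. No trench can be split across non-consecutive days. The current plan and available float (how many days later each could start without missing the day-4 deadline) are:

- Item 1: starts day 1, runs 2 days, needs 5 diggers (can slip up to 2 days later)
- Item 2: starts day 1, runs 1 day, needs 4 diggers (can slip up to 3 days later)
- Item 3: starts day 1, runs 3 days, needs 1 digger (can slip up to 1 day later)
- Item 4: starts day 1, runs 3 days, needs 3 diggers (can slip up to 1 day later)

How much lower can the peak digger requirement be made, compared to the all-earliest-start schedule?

4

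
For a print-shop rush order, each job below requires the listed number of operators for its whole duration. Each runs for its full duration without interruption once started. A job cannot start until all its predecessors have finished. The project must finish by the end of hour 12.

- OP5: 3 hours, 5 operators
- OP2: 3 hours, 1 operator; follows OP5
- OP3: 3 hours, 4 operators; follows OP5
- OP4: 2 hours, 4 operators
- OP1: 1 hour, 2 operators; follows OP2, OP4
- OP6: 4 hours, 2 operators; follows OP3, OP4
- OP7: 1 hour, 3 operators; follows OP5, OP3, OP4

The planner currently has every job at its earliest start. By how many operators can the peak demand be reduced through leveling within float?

4

Early-start peak: h1:9  h2:9  h3:5  h4:5  h5:5  h6:5  h7:7  h8:2  h9:2  h10:2  h11:0  h12:0 ⇒ 9.
Leveled (OP5@1, OP2@4, OP3@4, OP4@7, OP1@9, OP6@9, OP7@10): h1:5  h2:5  h3:5  h4:5  h5:5  h6:5  h7:4  h8:4  h9:4  h10:5  h11:2  h12:2 ⇒ 5.
Reduction 9 − 5 = 4.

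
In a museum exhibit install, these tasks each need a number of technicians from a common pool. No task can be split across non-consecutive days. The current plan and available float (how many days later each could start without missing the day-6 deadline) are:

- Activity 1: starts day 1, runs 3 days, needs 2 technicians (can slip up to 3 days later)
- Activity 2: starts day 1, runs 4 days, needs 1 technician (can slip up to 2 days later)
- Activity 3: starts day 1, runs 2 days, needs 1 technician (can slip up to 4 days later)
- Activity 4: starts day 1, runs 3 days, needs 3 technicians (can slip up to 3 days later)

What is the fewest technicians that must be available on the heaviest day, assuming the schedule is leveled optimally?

4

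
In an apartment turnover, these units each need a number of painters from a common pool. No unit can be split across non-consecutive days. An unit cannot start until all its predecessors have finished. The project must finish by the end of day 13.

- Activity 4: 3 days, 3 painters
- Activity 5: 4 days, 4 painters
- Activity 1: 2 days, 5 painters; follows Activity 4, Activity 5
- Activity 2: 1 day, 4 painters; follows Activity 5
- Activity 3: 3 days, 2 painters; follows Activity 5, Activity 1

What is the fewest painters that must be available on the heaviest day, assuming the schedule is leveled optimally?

5

Early-start (Activity 4@1, Activity 5@1, Activity 1@5, Activity 2@5, Activity 3@7) gives peak 9: d1:7  d2:7  d3:7  d4:4  d5:9  d6:5  d7:2  d8:2  d9:2  d10:0  d11:0  d12:0  d13:0.
Shift Activity 5→4, Activity 1→8, Activity 2→10, Activity 3→11.
Schedule Activity 4@1, Activity 5@4, Activity 1@8, Activity 2@10, Activity 3@11: d1:3  d2:3  d3:3  d4:4  d5:4  d6:4  d7:4  d8:5  d9:5  d10:4  d11:2  d12:2  d13:2 — peak 5.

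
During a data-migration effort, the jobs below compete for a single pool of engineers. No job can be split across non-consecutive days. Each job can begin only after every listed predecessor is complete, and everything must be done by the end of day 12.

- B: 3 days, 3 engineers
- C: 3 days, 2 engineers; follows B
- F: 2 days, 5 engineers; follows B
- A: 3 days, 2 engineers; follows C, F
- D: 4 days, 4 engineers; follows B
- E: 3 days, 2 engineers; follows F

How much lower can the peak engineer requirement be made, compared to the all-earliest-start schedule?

5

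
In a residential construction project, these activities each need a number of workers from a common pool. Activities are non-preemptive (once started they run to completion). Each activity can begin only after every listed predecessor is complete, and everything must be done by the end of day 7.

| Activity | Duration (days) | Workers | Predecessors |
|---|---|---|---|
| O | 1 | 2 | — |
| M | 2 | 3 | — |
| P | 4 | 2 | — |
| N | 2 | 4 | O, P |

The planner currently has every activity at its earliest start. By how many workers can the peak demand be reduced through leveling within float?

2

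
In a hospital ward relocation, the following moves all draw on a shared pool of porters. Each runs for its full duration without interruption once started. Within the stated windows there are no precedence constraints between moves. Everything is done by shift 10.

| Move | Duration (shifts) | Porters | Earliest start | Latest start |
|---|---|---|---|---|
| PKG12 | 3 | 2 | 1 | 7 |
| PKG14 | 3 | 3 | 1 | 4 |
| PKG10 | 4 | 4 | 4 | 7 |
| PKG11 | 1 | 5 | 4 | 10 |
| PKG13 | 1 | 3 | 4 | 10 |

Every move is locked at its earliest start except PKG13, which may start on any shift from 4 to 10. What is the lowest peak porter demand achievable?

9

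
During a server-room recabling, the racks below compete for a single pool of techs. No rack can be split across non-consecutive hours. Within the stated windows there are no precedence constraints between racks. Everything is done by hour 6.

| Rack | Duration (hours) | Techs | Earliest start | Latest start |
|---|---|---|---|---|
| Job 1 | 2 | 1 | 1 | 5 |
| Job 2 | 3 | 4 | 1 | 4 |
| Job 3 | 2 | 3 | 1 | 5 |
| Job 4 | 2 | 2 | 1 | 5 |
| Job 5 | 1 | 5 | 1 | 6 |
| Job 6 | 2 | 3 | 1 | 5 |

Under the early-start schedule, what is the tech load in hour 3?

4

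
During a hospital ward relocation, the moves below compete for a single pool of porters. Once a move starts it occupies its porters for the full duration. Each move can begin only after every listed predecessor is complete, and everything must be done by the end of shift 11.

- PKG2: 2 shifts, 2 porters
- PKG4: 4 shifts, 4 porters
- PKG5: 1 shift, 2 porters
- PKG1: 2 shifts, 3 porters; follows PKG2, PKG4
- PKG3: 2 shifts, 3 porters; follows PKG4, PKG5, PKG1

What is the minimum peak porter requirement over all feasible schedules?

4

Early-start (PKG2@1, PKG4@1, PKG5@1, PKG1@5, PKG3@7) gives peak 8: s1:8  s2:6  s3:4  s4:4  s5:3  s6:3  s7:3  s8:3  s9:0  s10:0  s11:0.
Shift PKG4→3, PKG1→7, PKG3→9.
Schedule PKG2@1, PKG4@3, PKG5@1, PKG1@7, PKG3@9: s1:4  s2:2  s3:4  s4:4  s5:4  s6:4  s7:3  s8:3  s9:3  s10:3  s11:0 — peak 4.
Total porter-shifts = 34 over 11 shifts ⇒ peak ≥ ⌈34/11⌉ = 4, so 4 is optimal.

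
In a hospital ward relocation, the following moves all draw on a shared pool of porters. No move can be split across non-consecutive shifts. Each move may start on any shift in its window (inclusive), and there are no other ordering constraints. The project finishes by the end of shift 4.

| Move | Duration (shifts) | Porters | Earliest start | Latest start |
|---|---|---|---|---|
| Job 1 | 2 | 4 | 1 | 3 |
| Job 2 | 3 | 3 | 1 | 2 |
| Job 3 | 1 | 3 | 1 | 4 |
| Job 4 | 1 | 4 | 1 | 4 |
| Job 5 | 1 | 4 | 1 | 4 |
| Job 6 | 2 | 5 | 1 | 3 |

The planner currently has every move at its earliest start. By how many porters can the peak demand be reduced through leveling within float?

12

Early-start peak: s1:23  s2:12  s3:3  s4:0 ⇒ 23.
Leveled (Job 1@1, Job 2@1, Job 3@1, Job 4@2, Job 5@4, Job 6@3): s1:10  s2:11  s3:8  s4:9 ⇒ 11.
Reduction 23 − 11 = 12.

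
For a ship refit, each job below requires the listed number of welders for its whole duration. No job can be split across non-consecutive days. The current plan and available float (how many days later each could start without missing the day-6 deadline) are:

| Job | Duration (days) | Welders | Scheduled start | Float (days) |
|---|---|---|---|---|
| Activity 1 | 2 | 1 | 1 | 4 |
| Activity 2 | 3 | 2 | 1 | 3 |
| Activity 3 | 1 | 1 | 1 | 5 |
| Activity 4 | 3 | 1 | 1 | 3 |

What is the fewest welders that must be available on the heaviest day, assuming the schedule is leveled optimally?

2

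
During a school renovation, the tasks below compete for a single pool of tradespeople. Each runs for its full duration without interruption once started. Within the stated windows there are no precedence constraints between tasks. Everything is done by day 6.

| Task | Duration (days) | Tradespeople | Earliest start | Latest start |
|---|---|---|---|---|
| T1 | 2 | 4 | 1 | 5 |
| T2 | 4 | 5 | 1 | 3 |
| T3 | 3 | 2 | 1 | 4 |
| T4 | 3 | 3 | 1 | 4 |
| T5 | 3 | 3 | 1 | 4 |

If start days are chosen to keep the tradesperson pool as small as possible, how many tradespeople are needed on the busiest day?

10

Early-start (T1@1, T2@1, T3@1, T4@1, T5@1) gives peak 17: d1:17  d2:17  d3:13  d4:5  d5:0  d6:0.
Shift T2→3, T5→4.
Schedule T1@1, T2@3, T3@1, T4@1, T5@4: d1:9  d2:9  d3:10  d4:8  d5:8  d6:8 — peak 10.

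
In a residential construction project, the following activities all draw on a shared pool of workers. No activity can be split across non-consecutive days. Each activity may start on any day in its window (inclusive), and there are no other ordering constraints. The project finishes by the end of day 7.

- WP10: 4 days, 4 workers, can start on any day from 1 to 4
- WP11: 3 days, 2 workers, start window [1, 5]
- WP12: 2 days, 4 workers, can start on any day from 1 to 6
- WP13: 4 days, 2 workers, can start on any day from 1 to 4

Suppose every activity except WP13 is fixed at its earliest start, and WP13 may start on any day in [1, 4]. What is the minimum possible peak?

WP13@1: d1:12  d2:12  d3:8  d4:6  d5:0  d6:0  d7:0 → peak 12
WP13@2: d1:10  d2:12  d3:8  d4:6  d5:2  d6:0  d7:0 → peak 12
WP13@3: d1:10  d2:10  d3:8  d4:6  d5:2  d6:2  d7:0 → peak 10
WP13@4: d1:10  d2:10  d3:6  d4:6  d5:2  d6:2  d7:2 → peak 10
Best is WP13@3, peak 10.

10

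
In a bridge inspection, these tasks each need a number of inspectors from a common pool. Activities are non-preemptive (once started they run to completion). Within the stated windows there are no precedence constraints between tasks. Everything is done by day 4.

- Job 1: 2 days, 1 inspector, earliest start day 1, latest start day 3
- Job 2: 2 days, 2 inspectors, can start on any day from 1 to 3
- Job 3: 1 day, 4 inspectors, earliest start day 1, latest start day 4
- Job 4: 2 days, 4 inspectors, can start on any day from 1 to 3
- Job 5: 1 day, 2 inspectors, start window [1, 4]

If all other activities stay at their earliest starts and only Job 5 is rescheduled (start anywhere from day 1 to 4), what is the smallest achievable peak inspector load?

11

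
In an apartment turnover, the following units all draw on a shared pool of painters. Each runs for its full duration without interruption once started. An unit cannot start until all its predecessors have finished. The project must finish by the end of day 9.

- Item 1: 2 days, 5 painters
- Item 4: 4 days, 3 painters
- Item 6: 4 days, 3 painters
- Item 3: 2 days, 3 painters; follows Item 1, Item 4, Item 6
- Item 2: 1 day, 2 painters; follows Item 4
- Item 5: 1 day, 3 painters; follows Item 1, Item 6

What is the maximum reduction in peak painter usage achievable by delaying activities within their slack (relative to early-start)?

5

Early-start peak: d1:11  d2:11  d3:6  d4:6  d5:8  d6:3  d7:0  d8:0  d9:0 ⇒ 11.
Leveled (Item 1@1, Item 4@3, Item 6@3, Item 3@7, Item 2@7, Item 5@8): d1:5  d2:5  d3:6  d4:6  d5:6  d6:6  d7:5  d8:6  d9:0 ⇒ 6.
Reduction 11 − 6 = 5.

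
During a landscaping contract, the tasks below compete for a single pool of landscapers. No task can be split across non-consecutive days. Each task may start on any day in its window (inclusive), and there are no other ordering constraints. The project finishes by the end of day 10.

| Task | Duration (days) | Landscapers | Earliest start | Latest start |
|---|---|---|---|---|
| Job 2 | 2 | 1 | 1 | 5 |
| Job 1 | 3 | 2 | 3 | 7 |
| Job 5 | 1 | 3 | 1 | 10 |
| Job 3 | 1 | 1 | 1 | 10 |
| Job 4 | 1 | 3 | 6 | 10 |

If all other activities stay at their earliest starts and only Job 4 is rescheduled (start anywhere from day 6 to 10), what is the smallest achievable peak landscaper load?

Job 4@6: d1:5  d2:1  d3:2  d4:2  d5:2  d6:3  d7:0  d8:0  d9:0  d10:0 → peak 5
Job 4@7: d1:5  d2:1  d3:2  d4:2  d5:2  d6:0  d7:3  d8:0  d9:0  d10:0 → peak 5
Job 4@8: d1:5  d2:1  d3:2  d4:2  d5:2  d6:0  d7:0  d8:3  d9:0  d10:0 → peak 5
Job 4@9: d1:5  d2:1  d3:2  d4:2  d5:2  d6:0  d7:0  d8:0  d9:3  d10:0 → peak 5
Job 4@10: d1:5  d2:1  d3:2  d4:2  d5:2  d6:0  d7:0  d8:0  d9:0  d10:3 → peak 5
Best is Job 4@6, peak 5.

5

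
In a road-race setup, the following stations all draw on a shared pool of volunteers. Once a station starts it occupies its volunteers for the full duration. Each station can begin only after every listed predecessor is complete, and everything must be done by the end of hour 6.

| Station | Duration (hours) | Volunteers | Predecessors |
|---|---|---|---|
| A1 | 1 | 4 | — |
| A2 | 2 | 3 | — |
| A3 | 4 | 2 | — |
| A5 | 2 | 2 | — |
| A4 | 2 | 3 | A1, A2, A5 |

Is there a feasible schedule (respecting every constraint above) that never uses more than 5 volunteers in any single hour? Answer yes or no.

no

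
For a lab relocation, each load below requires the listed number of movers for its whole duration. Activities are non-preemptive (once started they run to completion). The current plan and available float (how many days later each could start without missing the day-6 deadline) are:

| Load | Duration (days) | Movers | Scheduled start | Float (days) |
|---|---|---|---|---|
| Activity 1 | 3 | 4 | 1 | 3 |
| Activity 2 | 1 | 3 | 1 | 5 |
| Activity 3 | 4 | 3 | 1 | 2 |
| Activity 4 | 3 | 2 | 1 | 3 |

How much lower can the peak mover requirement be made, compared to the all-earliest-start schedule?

Early-start peak: d1:12  d2:9  d3:9  d4:3  d5:0  d6:0 ⇒ 12.
Leveled (Activity 1@1, Activity 2@1, Activity 3@2, Activity 4@4): d1:7  d2:7  d3:7  d4:5  d5:5  d6:2 ⇒ 7.
Reduction 12 − 7 = 5.

5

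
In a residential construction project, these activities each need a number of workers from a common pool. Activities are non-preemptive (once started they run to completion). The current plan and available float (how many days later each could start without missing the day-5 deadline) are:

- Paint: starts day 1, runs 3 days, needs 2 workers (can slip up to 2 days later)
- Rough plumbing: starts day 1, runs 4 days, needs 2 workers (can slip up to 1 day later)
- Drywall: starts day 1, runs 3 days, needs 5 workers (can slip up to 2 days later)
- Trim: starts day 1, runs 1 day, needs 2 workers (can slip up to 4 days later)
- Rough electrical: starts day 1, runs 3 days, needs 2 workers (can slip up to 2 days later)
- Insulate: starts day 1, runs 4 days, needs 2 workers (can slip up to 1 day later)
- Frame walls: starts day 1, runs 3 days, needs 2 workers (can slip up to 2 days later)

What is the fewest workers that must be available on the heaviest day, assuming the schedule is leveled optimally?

15

Early-start (Paint@1, Rough plumbing@1, Drywall@1, Trim@1, Rough electrical@1, Insulate@1, Frame walls@1) gives peak 17: d1:17  d2:15  d3:15  d4:4  d5:0.
Shift Frame walls→2.
Schedule Paint@1, Rough plumbing@1, Drywall@1, Trim@1, Rough electrical@1, Insulate@1, Frame walls@2: d1:15  d2:15  d3:15  d4:6  d5:0 — peak 15.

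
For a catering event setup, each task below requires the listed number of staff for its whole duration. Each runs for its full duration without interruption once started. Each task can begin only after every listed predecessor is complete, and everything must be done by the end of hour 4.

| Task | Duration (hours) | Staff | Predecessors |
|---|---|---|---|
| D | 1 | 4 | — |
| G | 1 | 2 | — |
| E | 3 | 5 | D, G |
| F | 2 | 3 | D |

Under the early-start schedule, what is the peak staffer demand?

Early-start schedule: D@1, G@1, E@2, F@2.
Load per hour: hour 1: 6, hour 2: 8, hour 3: 8, hour 4: 5.
Peak is 8.

8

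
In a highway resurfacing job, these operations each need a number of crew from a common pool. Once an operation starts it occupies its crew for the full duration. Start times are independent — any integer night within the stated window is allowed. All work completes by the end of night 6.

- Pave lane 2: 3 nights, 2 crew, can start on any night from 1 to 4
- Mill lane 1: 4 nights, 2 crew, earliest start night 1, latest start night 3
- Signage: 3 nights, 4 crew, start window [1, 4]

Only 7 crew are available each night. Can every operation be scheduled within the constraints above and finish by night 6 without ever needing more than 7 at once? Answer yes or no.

yes

Schedule Pave lane 2@1, Mill lane 1@1, Signage@4: n1:4  n2:4  n3:4  n4:6  n5:4  n6:4 — peak 6 ≤ 7.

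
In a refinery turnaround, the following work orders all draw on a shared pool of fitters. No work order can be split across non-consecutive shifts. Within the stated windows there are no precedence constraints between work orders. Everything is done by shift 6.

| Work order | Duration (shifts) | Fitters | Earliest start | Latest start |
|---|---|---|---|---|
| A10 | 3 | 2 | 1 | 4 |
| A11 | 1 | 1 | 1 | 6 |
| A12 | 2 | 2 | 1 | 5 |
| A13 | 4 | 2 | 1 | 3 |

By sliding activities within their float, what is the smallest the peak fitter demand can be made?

4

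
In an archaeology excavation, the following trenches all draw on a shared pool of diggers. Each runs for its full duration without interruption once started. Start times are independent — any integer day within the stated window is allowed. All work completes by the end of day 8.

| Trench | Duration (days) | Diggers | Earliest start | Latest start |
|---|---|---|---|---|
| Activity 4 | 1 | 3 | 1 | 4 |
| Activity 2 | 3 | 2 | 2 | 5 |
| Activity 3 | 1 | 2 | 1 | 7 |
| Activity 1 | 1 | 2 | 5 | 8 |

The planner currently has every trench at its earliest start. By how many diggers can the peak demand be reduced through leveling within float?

Early-start peak: d1:5  d2:2  d3:2  d4:2  d5:2  d6:0  d7:0  d8:0 ⇒ 5.
Leveled (Activity 4@1, Activity 2@2, Activity 3@5, Activity 1@6): d1:3  d2:2  d3:2  d4:2  d5:2  d6:2  d7:0  d8:0 ⇒ 3.
Reduction 5 − 3 = 2.

2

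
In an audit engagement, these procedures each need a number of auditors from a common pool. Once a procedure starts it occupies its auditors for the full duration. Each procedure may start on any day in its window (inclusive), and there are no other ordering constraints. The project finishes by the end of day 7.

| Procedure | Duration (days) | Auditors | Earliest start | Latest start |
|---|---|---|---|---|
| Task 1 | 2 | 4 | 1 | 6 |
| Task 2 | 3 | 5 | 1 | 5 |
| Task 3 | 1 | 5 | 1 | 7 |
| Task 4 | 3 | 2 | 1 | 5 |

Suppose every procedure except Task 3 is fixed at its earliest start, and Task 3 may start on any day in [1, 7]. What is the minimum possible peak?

11

Task 3@1: d1:16  d2:11  d3:7  d4:0  d5:0  d6:0  d7:0 → peak 16
Task 3@2: d1:11  d2:16  d3:7  d4:0  d5:0  d6:0  d7:0 → peak 16
Task 3@3: d1:11  d2:11  d3:12  d4:0  d5:0  d6:0  d7:0 → peak 12
Task 3@4: d1:11  d2:11  d3:7  d4:5  d5:0  d6:0  d7:0 → peak 11
Task 3@5: d1:11  d2:11  d3:7  d4:0  d5:5  d6:0  d7:0 → peak 11
Task 3@6: d1:11  d2:11  d3:7  d4:0  d5:0  d6:5  d7:0 → peak 11
Task 3@7: d1:11  d2:11  d3:7  d4:0  d5:0  d6:0  d7:5 → peak 11
Best is Task 3@4, peak 11.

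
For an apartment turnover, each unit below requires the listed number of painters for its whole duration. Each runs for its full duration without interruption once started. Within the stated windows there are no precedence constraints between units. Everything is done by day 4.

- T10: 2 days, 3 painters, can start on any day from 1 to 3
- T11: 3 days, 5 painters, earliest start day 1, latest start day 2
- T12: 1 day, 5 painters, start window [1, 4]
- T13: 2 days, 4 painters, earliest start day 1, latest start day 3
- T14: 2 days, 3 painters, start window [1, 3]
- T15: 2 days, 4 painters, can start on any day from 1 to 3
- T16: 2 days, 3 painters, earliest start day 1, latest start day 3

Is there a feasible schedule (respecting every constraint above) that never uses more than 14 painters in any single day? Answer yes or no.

yes

Schedule T10@1, T11@1, T12@4, T13@3, T14@1, T15@3, T16@1: d1:14  d2:14  d3:13  d4:13 — peak 14 ≤ 14.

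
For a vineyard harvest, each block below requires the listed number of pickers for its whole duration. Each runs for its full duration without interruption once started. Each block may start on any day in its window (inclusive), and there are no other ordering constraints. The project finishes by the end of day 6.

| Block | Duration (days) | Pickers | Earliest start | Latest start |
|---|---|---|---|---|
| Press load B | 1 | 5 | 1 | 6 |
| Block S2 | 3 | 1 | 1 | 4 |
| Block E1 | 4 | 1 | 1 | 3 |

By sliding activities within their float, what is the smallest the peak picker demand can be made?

5

Early-start (Press load B@1, Block S2@1, Block E1@1) gives peak 7: d1:7  d2:2  d3:2  d4:1  d5:0  d6:0.
Shift Block S2→2, Block E1→2.
Schedule Press load B@1, Block S2@2, Block E1@2: d1:5  d2:2  d3:2  d4:2  d5:1  d6:0 — peak 5.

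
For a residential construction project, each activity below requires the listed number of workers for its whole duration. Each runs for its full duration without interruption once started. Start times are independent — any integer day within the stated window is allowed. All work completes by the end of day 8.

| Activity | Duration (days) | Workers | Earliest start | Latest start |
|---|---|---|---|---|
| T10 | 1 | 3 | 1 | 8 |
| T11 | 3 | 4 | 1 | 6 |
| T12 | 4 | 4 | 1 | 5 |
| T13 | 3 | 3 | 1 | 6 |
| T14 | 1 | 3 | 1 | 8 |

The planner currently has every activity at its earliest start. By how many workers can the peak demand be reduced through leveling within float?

10

Early-start peak: d1:17  d2:11  d3:11  d4:4  d5:0  d6:0  d7:0  d8:0 ⇒ 17.
Leveled (T10@1, T11@1, T12@4, T13@2, T14@5): d1:7  d2:7  d3:7  d4:7  d5:7  d6:4  d7:4  d8:0 ⇒ 7.
Reduction 17 − 7 = 10.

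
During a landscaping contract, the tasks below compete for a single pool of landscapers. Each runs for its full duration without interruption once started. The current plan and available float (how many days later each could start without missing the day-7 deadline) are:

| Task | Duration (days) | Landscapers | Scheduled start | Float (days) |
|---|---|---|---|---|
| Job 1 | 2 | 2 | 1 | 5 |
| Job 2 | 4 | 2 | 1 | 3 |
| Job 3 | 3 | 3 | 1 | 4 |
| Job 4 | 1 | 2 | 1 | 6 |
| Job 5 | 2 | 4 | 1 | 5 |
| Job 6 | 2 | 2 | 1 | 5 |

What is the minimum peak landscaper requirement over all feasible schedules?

6

Early-start (Job 1@1, Job 2@1, Job 3@1, Job 4@1, Job 5@1, Job 6@1) gives peak 15: d1:15  d2:13  d3:5  d4:2  d5:0  d6:0  d7:0.
Shift Job 3→3, Job 5→6, Job 6→5.
Schedule Job 1@1, Job 2@1, Job 3@3, Job 4@1, Job 5@6, Job 6@5: d1:6  d2:4  d3:5  d4:5  d5:5  d6:6  d7:4 — peak 6.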